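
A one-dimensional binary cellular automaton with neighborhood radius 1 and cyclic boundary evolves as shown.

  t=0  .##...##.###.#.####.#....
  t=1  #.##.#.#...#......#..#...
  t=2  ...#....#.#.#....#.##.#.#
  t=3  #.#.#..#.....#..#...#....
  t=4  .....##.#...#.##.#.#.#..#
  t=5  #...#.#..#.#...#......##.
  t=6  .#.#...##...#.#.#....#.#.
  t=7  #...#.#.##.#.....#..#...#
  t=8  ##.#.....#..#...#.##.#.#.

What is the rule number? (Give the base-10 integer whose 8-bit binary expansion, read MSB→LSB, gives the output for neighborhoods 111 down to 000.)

  [7] ### => .  t=0,i=10
  [6] ##. => #  t=0,i=2
  [5] #.# => .  t=0,i=8
  [4] #.. => #  t=0,i=3
  [3] .## => .  t=0,i=1
  [2] .#. => .  t=0,i=13
  [1] ..# => #  t=0,i=0
  [0] ... => .  t=0,i=4
  bits 01010010 = 82

82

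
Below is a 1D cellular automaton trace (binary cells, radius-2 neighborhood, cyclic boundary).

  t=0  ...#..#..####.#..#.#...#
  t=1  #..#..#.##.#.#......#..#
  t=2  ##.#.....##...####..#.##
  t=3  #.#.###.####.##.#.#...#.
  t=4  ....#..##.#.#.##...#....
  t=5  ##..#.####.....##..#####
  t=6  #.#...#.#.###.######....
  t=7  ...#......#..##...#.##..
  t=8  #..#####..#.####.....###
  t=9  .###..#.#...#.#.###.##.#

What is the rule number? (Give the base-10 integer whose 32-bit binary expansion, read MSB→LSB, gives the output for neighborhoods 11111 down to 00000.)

1334391257

  nb #####: next=.  (t=5,i=21, bit31=0)
  nb ####.: next=#  (t=0,i=11, bit30=1)
  nb ###.#: next=.  (t=0,i=12, bit29=0)
  nb ###..: next=.  (t=2,i=17, bit28=0)
  nb ##.##: next=#  (t=3,i=7, bit27=1)
  nb ##.#.: next=#  (t=0,i=13, bit26=1)
  nb ##..#: next=#  (t=1,i=1, bit25=1)
  nb ##...: next=#  (t=2,i=11, bit24=1)
  nb #.###: next=#  (t=2,i=22, bit23=1)
  nb #.##.: next=.  (t=1,i=8, bit22=0)
  nb #.#.#: next=.  (t=1,i=11, bit21=0)
  nb #.#..: next=.  (t=0,i=14, bit20=0)
  nb #..##: next=#  (t=0,i=8, bit19=1)
  nb #..#.: next=.  (t=0,i=5, bit18=0)
  nb #...#: next=.  (t=0,i=1, bit17=0)
  nb #....: next=#  (t=1,i=15, bit16=1)
  nb .####: next=.  (t=0,i=10, bit15=0)
  nb .###.: next=.  (t=3,i=5, bit14=0)
  nb .##.#: next=#  (t=1,i=9, bit13=1)
  nb .##..: next=#  (t=1,i=0, bit12=1)
  nb .#.##: next=.  (t=1,i=7, bit11=0)
  nb .#.#.: next=.  (t=0,i=18, bit10=0)
  nb .#..#: next=.  (t=0,i=4, bit9=0)
  nb .#...: next=#  (t=0,i=0, bit8=1)
  nb ..###: next=#  (t=0,i=9, bit7=1)
  nb ..##.: next=#  (t=1,i=23, bit6=1)
  nb ..#.#: next=.  (t=0,i=17, bit5=0)
  nb ..#..: next=#  (t=0,i=3, bit4=1)
  nb ...##: next=#  (t=2,i=8, bit3=1)
  nb ...#.: next=.  (t=0,i=2, bit2=0)
  nb ....#: next=.  (t=1,i=18, bit1=0)
  nb .....: next=#  (t=1,i=16, bit0=1)
  bits 01001111100010010011000111011001 = 1334391257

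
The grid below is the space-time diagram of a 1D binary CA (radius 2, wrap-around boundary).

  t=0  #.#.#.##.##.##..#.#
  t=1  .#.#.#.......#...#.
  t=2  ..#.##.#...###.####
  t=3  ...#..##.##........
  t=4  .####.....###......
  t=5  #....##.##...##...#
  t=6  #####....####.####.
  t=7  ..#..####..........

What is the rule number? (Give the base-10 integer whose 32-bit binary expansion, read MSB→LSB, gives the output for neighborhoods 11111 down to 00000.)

2232622622

  #####|#  b31=1 t=6,i=2
  ####.|.  b30=0 t=2,i=17
  ###.#|.  b29=0 t=2,i=13
  ###..|.  b28=0 t=2,i=18
  ##.##|.  b27=0 t=0,i=8
  ##.#.|#  b26=1 t=0,i=1
  ##..#|.  b25=0 t=0,i=14
  ##...|#  b24=1 t=3,i=11
  #.###|.  b23=0 t=2,i=15
  #.##.|.  b22=0 t=0,i=6
  #.#.#|.  b21=0 t=0,i=2
  #.#..|#  b20=1 t=1,i=5
  #..##|.  b19=0 t=3,i=5
  #..#.|.  b18=0 t=0,i=15
  #...#|#  b17=1 t=1,i=15
  #....|#  b16=1 t=1,i=7
  .####|.  b15=0 t=2,i=16
  .###.|.  b14=0 t=2,i=12
  .##.#|.  b13=0 t=0,i=0
  .##..|#  b12=1 t=0,i=13
  .#.##|#  b11=1 t=0,i=5
  .#.#.|#  b10=1 t=0,i=3
  .#..#|#  b9=1 t=1,i=18
  .#...|.  b8=0 t=1,i=6
  ..###|.  b7=0 t=2,i=11
  ..##.|.  b6=0 t=3,i=6
  ..#.#|.  b5=0 t=0,i=16
  ..#..|#  b4=1 t=1,i=13
  ...##|#  b3=1 t=2,i=10
  ...#.|#  b2=1 t=1,i=12
  ....#|#  b1=1 t=1,i=11
  .....|.  b0=0 t=1,i=8
  bits 10000101000100110001111000011110 = 2232622622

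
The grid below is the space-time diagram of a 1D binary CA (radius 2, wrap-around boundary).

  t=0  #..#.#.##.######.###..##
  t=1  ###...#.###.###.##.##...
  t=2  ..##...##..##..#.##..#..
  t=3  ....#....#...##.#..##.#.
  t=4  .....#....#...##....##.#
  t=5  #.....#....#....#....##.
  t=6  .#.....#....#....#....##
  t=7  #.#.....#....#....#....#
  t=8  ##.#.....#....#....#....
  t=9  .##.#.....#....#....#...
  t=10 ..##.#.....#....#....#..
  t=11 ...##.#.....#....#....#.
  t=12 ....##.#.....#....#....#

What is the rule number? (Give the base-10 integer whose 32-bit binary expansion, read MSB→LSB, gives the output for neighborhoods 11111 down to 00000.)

  nb #####: next=#  (t=0,i=12, bit31=1)
  nb ####.: next=#  (t=0,i=14, bit30=1)
  nb ###.#: next=.  (t=0,i=15, bit29=0)
  nb ###..: next=#  (t=0,i=0, bit28=1)
  nb ##.##: next=#  (t=0,i=9, bit27=1)
  nb ##.#.: next=#  (t=3,i=15, bit26=1)
  nb ##..#: next=#  (t=0,i=1, bit25=1)
  nb ##...: next=#  (t=1,i=3, bit24=1)
  nb #.###: next=#  (t=0,i=10, bit23=1)
  nb #.##.: next=.  (t=0,i=7, bit22=0)
  nb #.#.#: next=.  (t=0,i=5, bit21=0)
  nb #.#..: next=.  (t=3,i=16, bit20=0)
  nb #..##: next=.  (t=0,i=21, bit19=0)
  nb #..#.: next=#  (t=0,i=2, bit18=1)
  nb #...#: next=.  (t=1,i=4, bit17=0)
  nb #....: next=.  (t=2,i=23, bit16=0)
  nb .####: next=.  (t=0,i=11, bit15=0)
  nb .###.: next=.  (t=0,i=18, bit14=0)
  nb .##.#: next=#  (t=0,i=8, bit13=1)
  nb .##..: next=.  (t=1,i=20, bit12=0)
  nb .#.##: next=#  (t=0,i=6, bit11=1)
  nb .#.#.: next=.  (t=0,i=4, bit10=0)
  nb .#..#: next=.  (t=3,i=17, bit9=0)
  nb .#...: next=#  (t=2,i=22, bit8=1)
  nb ..###: next=.  (t=0,i=22, bit7=0)
  nb ..##.: next=.  (t=2,i=2, bit6=0)
  nb ..#.#: next=.  (t=0,i=3, bit5=0)
  nb ..#..: next=.  (t=2,i=21, bit4=0)
  nb ...##: next=.  (t=1,i=23, bit3=0)
  nb ...#.: next=.  (t=1,i=5, bit2=0)
  nb ....#: next=.  (t=2,i=0, bit1=0)
  nb .....: next=.  (t=3,i=1, bit0=0)
  bits 11011111100001000010100100000000 = 3749980416

3749980416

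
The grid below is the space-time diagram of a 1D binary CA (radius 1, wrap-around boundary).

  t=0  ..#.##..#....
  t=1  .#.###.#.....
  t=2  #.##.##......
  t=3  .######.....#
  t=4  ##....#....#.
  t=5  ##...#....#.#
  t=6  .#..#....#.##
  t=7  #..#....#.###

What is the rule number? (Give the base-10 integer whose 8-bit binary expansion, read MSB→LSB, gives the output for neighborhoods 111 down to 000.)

106

  [7] ### => .  t=1,i=4
  [6] ##. => #  t=0,i=5
  [5] #.# => #  t=0,i=3
  [4] #.. => .  t=0,i=6
  [3] .## => #  t=0,i=4
  [2] .#. => .  t=0,i=2
  [1] ..# => #  t=0,i=1
  [0] ... => .  t=0,i=0
  bits 01101010 = 106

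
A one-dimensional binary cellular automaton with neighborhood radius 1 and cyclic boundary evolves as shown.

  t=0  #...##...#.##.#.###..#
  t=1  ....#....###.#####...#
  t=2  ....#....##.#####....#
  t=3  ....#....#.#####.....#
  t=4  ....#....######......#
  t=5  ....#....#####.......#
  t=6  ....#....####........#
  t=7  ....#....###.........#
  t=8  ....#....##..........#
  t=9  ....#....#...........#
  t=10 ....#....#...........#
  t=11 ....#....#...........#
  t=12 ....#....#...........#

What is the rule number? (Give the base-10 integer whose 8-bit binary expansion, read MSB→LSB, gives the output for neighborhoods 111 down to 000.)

172

  [7] ### => #  t=0,i=17
  [6] ##. => .  t=0,i=0
  [5] #.# => #  t=0,i=10
  [4] #.. => .  t=0,i=1
  [3] .## => #  t=0,i=4
  [2] .#. => #  t=0,i=9
  [1] ..# => .  t=0,i=3
  [0] ... => .  t=0,i=2
  bits 10101100 = 172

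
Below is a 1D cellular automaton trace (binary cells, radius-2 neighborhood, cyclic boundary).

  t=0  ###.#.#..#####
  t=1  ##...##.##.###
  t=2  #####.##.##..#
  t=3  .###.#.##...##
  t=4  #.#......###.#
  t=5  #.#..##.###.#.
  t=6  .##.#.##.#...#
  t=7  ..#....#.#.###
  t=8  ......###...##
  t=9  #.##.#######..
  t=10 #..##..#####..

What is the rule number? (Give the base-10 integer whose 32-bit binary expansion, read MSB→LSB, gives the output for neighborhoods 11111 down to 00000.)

3642385581

  #####|#  b31=1 t=0,i=0
  ####.|#  b30=1 t=0,i=1
  ###.#|.  b29=0 t=0,i=2
  ###..|#  b28=1 t=1,i=1
  ##.##|#  b27=1 t=1,i=7
  ##.#.|.  b26=0 t=0,i=3
  ##..#|.  b25=0 t=2,i=11
  ##...|#  b24=1 t=1,i=2
  #.###|.  b23=0 t=1,i=11
  #.##.|.  b22=0 t=1,i=8
  #.#.#|.  b21=0 t=0,i=4
  #.#..|#  b20=1 t=0,i=6
  #..##|#  b19=1 t=0,i=8
  #..#.|.  b18=0 t=7,i=1
  #...#|#  b17=1 t=1,i=3
  #....|.  b16=0 t=4,i=4
  .####|.  b15=0 t=0,i=10
  .###.|#  b14=1 t=3,i=2
  .##.#|#  b13=1 t=1,i=6
  .##..|.  b12=0 t=2,i=10
  .#.##|.  b11=0 t=3,i=6
  .#.#.|#  b10=1 t=0,i=5
  .#..#|.  b9=0 t=0,i=7
  .#...|.  b8=0 t=4,i=3
  ..###|#  b7=1 t=0,i=9
  ..##.|.  b6=0 t=1,i=5
  ..#.#|#  b5=1 t=6,i=13
  ..#..|.  b4=0 t=7,i=2
  ...##|#  b3=1 t=1,i=4
  ...#.|#  b2=1 t=6,i=12
  ....#|.  b1=0 t=4,i=7
  .....|#  b0=1 t=4,i=5
  bits 11011001000110100110010010101101 = 3642385581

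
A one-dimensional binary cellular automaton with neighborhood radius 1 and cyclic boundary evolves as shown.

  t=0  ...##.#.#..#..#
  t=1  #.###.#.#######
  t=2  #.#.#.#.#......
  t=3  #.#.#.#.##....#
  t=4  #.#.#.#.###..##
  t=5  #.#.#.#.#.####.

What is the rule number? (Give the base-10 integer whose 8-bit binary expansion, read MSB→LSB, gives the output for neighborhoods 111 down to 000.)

94

  [7] ### => .  t=1,i=3
  [6] ##. => #  t=0,i=4
  [5] #.# => .  t=0,i=5
  [4] #.. => #  t=0,i=0
  [3] .## => #  t=0,i=3
  [2] .#. => #  t=0,i=6
  [1] ..# => #  t=0,i=2
  [0] ... => .  t=0,i=1
  bits 01011110 = 94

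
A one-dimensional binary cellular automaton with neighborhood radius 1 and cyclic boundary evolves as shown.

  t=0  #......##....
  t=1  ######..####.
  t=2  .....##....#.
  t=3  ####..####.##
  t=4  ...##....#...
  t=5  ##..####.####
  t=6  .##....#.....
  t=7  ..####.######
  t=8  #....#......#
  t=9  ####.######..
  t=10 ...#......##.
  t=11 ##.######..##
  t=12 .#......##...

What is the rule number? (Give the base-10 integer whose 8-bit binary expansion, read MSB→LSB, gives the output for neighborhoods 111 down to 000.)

  [7] ### => .  t=1,i=1
  [6] ##. => #  t=0,i=8
  [5] #.# => .  t=1,i=12
  [4] #.. => #  t=0,i=1
  [3] .## => .  t=0,i=7
  [2] .#. => #  t=0,i=0
  [1] ..# => .  t=0,i=6
  [0] ... => #  t=0,i=2
  bits 01010101 = 85

85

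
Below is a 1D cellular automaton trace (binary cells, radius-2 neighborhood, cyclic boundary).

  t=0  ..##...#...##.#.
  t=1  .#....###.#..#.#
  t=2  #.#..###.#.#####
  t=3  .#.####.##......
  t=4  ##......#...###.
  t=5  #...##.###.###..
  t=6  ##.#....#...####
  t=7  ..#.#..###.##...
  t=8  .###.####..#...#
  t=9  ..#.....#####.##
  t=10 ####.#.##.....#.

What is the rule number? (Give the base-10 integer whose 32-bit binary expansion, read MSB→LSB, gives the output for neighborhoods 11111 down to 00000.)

376195005

  nb #####: next=.  (t=2,i=13, bit31=0)
  nb ####.: next=.  (t=2,i=15, bit30=0)
  nb ###.#: next=.  (t=1,i=8, bit29=0)
  nb ###..: next=#  (t=5,i=13, bit28=1)
  nb ##.##: next=.  (t=3,i=7, bit27=0)
  nb ##.#.: next=#  (t=0,i=13, bit26=1)
  nb ##..#: next=#  (t=5,i=14, bit25=1)
  nb ##...: next=.  (t=0,i=4, bit24=0)
  nb #.###: next=.  (t=2,i=11, bit23=0)
  nb #.##.: next=#  (t=3,i=8, bit22=1)
  nb #.#.#: next=#  (t=1,i=15, bit21=1)
  nb #.#..: next=.  (t=0,i=14, bit20=0)
  nb #..##: next=#  (t=2,i=4, bit19=1)
  nb #..#.: next=#  (t=1,i=12, bit18=1)
  nb #...#: next=.  (t=0,i=0, bit17=0)
  nb #....: next=.  (t=1,i=3, bit16=0)
  nb .####: next=.  (t=2,i=12, bit15=0)
  nb .###.: next=#  (t=1,i=7, bit14=1)
  nb .##.#: next=.  (t=0,i=12, bit13=0)
  nb .##..: next=.  (t=0,i=3, bit12=0)
  nb .#.##: next=.  (t=2,i=10, bit11=0)
  nb .#.#.: next=#  (t=1,i=0, bit10=1)
  nb .#..#: next=#  (t=1,i=11, bit9=1)
  nb .#...: next=#  (t=0,i=8, bit8=1)
  nb ..###: next=#  (t=1,i=6, bit7=1)
  nb ..##.: next=.  (t=0,i=2, bit6=0)
  nb ..#.#: next=#  (t=1,i=13, bit5=1)
  nb ..#..: next=#  (t=0,i=7, bit4=1)
  nb ...##: next=#  (t=0,i=1, bit3=1)
  nb ...#.: next=#  (t=0,i=6, bit2=1)
  nb ....#: next=.  (t=1,i=4, bit1=0)
  nb .....: next=#  (t=3,i=12, bit0=1)
  bits 00010110011011000100011110111101 = 376195005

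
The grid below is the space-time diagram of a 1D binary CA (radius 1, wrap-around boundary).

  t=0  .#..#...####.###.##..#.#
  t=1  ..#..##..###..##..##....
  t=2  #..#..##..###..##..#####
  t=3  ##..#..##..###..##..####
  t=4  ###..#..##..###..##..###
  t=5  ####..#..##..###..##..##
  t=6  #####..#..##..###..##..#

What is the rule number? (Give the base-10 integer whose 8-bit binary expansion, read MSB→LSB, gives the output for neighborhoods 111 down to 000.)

209

  ###|#  b7=1 t=0,i=9
  ##.|#  b6=1 t=0,i=11
  #.#|.  b5=0 t=0,i=0
  #..|#  b4=1 t=0,i=2
  .##|.  b3=0 t=0,i=8
  .#.|.  b2=0 t=0,i=1
  ..#|.  b1=0 t=0,i=3
  ...|#  b0=1 t=0,i=6
  bits 11010001 = 209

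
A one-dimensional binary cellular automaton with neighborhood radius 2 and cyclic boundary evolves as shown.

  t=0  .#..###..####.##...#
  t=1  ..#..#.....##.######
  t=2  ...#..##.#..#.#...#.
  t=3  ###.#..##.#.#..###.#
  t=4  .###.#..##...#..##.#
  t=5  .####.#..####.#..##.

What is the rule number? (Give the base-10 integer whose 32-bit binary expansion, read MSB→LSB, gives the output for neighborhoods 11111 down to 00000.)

1707307814

  ##### -> .   bit 31 = 0  t=1,i=16
  ####. -> #   bit 30 = 1  t=0,i=11
  ###.# -> #   bit 29 = 1  t=0,i=12
  ###.. -> .   bit 28 = 0  t=0,i=6
  ##.## -> .   bit 27 = 0  t=0,i=13
  ##.#. -> #   bit 26 = 1  t=2,i=8
  ##..# -> .   bit 25 = 0  t=0,i=7
  ##... -> #   bit 24 = 1  t=0,i=16
  #.### -> #   bit 23 = 1  t=1,i=14
  #.##. -> #   bit 22 = 1  t=0,i=14
  #.#.# -> .   bit 21 = 0  t=3,i=10
  #.#.. -> .   bit 20 = 0  t=0,i=1
  #..## -> .   bit 19 = 0  t=0,i=3
  #..#. -> .   bit 18 = 0  t=1,i=1
  #...# -> #   bit 17 = 1  t=0,i=17
  #.... -> #   bit 16 = 1  t=1,i=7
  .#### -> .   bit 15 = 0  t=0,i=10
  .###. -> #   bit 14 = 1  t=0,i=5
  .##.# -> #   bit 13 = 1  t=1,i=12
  .##.. -> #   bit 12 = 1  t=0,i=15
  .#.## -> .   bit 11 = 0  t=4,i=0
  .#.#. -> .   bit 10 = 0  t=0,i=0
  .#..# -> #   bit 9 = 1  t=0,i=2
  .#... -> #   bit 8 = 1  t=1,i=6
  ..### -> .   bit 7 = 0  t=0,i=4
  ..##. -> .   bit 6 = 0  t=1,i=11
  ..#.# -> #   bit 5 = 1  t=0,i=19
  ..#.. -> .   bit 4 = 0  t=1,i=2
  ...## -> .   bit 3 = 0  t=1,i=10
  ...#. -> #   bit 2 = 1  t=0,i=18
  ....# -> #   bit 1 = 1  t=1,i=9
  ..... -> .   bit 0 = 0  t=1,i=8
  bits 01100101110000110111001100100110 = 1707307814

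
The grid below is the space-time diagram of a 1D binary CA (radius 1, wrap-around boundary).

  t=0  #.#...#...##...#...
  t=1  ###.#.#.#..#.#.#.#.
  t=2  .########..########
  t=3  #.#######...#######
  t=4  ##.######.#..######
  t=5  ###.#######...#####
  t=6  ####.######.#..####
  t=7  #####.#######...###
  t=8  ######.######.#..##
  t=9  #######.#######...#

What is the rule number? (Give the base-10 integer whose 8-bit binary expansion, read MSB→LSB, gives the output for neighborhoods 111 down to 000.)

229

  ###|#  b7=1 t=1,i=1
  ##.|#  b6=1 t=0,i=11
  #.#|#  b5=1 t=0,i=1
  #..|.  b4=0 t=0,i=3
  .##|.  b3=0 t=0,i=10
  .#.|#  b2=1 t=0,i=0
  ..#|.  b1=0 t=0,i=5
  ...|#  b0=1 t=0,i=4
  bits 11100101 = 229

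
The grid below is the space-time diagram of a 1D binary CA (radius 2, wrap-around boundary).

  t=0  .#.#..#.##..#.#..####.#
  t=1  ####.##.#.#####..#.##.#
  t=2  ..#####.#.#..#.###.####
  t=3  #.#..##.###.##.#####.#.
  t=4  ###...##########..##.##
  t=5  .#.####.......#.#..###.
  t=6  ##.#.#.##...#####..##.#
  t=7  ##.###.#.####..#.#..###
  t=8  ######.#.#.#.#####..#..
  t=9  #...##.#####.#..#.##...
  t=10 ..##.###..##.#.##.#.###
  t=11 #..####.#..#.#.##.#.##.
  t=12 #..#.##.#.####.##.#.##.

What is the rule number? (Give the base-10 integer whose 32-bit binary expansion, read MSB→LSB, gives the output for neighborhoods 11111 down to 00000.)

1811375278

  #####|.  b31=0 t=1,i=1
  ####.|#  b30=1 t=0,i=19
  ###.#|#  b29=1 t=0,i=20
  ###..|.  b28=0 t=1,i=14
  ##.##|#  b27=1 t=1,i=4
  ##.#.|.  b26=0 t=0,i=21
  ##..#|#  b25=1 t=0,i=10
  ##...|#  b24=1 t=4,i=3
  #.###|#  b23=1 t=1,i=10
  #.##.|#  b22=1 t=0,i=8
  #.#.#|#  b21=1 t=0,i=1
  #.#..|#  b20=1 t=0,i=3
  #..##|.  b19=0 t=0,i=16
  #..#.|#  b18=1 t=0,i=5
  #...#|#  b17=1 t=4,i=4
  #....|#  b16=1 t=5,i=8
  .####|.  b15=0 t=0,i=18
  .###.|#  b14=1 t=2,i=16
  .##.#|#  b13=1 t=1,i=6
  .##..|.  b12=0 t=0,i=9
  .#.##|.  b11=0 t=0,i=7
  .#.#.|#  b10=1 t=0,i=0
  .#..#|.  b9=0 t=0,i=4
  .#...|.  b8=0 t=9,i=1
  ..###|#  b7=1 t=0,i=17
  ..##.|.  b6=0 t=3,i=5
  ..#.#|#  b5=1 t=0,i=6
  ..#..|.  b4=0 t=8,i=20
  ...##|#  b3=1 t=4,i=5
  ...#.|#  b2=1 t=5,i=13
  ....#|#  b1=1 t=5,i=12
  .....|.  b0=0 t=5,i=9
  bits 01101011111101110110010010101110 = 1811375278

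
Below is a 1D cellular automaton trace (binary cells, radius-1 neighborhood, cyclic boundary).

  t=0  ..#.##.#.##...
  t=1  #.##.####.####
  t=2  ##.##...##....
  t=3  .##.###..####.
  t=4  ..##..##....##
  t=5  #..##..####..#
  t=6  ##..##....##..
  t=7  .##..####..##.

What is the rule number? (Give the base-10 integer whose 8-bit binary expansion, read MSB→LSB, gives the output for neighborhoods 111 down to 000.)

117

  nb ###: next=.  (t=1,i=6, bit7=0)
  nb ##.: next=#  (t=0,i=5, bit6=1)
  nb #.#: next=#  (t=0,i=3, bit5=1)
  nb #..: next=#  (t=0,i=11, bit4=1)
  nb .##: next=.  (t=0,i=4, bit3=0)
  nb .#.: next=#  (t=0,i=2, bit2=1)
  nb ..#: next=.  (t=0,i=1, bit1=0)
  nb ...: next=#  (t=0,i=0, bit0=1)
  bits 01110101 = 117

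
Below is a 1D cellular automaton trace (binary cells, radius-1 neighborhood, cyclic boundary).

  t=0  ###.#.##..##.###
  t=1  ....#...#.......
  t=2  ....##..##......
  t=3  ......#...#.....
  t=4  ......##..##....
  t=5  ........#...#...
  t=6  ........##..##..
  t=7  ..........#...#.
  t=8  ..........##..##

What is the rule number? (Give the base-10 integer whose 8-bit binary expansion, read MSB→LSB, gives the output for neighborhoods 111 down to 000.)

20

  ###|.  b7=0 t=0,i=0
  ##.|.  b6=0 t=0,i=2
  #.#|.  b5=0 t=0,i=3
  #..|#  b4=1 t=0,i=8
  .##|.  b3=0 t=0,i=6
  .#.|#  b2=1 t=0,i=4
  ..#|.  b1=0 t=0,i=9
  ...|.  b0=0 t=1,i=0
  bits 00010100 = 20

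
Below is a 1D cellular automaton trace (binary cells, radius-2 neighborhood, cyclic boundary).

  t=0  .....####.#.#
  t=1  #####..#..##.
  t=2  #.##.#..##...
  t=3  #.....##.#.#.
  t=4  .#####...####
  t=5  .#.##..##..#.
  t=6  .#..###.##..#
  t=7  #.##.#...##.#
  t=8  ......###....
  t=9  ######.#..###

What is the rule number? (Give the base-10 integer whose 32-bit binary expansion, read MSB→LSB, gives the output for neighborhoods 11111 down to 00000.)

  nb #####: next=#  (t=1,i=2, bit31=1)
  nb ####.: next=#  (t=0,i=7, bit30=1)
  nb ###.#: next=.  (t=0,i=8, bit29=0)
  nb ###..: next=.  (t=1,i=4, bit28=0)
  nb ##.##: next=.  (t=1,i=12, bit27=0)
  nb ##.#.: next=.  (t=0,i=9, bit26=0)
  nb ##..#: next=#  (t=1,i=5, bit25=1)
  nb ##...: next=.  (t=2,i=10, bit24=0)
  nb #.###: next=#  (t=1,i=0, bit23=1)
  nb #.##.: next=.  (t=2,i=2, bit22=0)
  nb #.#.#: next=#  (t=0,i=10, bit21=1)
  nb #.#..: next=.  (t=0,i=12, bit20=0)
  nb #..##: next=#  (t=1,i=9, bit19=1)
  nb #..#.: next=.  (t=1,i=6, bit18=0)
  nb #...#: next=#  (t=2,i=11, bit17=1)
  nb #....: next=#  (t=0,i=1, bit16=1)
  nb .####: next=.  (t=0,i=6, bit15=0)
  nb .###.: next=#  (t=6,i=5, bit14=1)
  nb .##.#: next=.  (t=1,i=11, bit13=0)
  nb .##..: next=#  (t=2,i=9, bit12=1)
  nb .#.##: next=.  (t=2,i=1, bit11=0)
  nb .#.#.: next=#  (t=0,i=11, bit10=1)
  nb .#..#: next=#  (t=1,i=8, bit9=1)
  nb .#...: next=#  (t=0,i=0, bit8=1)
  nb ..###: next=.  (t=0,i=5, bit7=0)
  nb ..##.: next=.  (t=1,i=10, bit6=0)
  nb ..#.#: next=#  (t=2,i=0, bit5=1)
  nb ..#..: next=.  (t=1,i=7, bit4=0)
  nb ...##: next=#  (t=0,i=4, bit3=1)
  nb ...#.: next=.  (t=2,i=12, bit2=0)
  nb ....#: next=#  (t=0,i=3, bit1=1)
  nb .....: next=#  (t=0,i=2, bit0=1)
  bits 11000010101010110101011100101011 = 3266008875

3266008875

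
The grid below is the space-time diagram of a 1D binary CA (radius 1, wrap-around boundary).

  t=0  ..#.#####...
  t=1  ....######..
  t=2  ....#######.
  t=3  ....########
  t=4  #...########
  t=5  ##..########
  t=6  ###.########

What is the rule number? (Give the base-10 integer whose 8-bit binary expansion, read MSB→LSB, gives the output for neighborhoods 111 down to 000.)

  [7] ### => #  t=0,i=5
  [6] ##. => #  t=0,i=8
  [5] #.# => .  t=0,i=3
  [4] #.. => #  t=0,i=9
  [3] .## => #  t=0,i=4
  [2] .#. => .  t=0,i=2
  [1] ..# => .  t=0,i=1
  [0] ... => .  t=0,i=0
  bits 11011000 = 216

216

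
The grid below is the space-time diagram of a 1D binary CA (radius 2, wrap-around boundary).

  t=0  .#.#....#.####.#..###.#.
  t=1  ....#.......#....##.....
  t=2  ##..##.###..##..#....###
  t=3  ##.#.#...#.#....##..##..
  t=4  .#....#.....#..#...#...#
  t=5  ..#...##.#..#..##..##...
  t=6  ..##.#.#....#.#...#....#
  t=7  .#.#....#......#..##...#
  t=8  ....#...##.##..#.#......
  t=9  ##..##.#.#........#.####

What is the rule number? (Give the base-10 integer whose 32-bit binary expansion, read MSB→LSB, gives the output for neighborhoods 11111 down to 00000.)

  [31] ##### => .  t=2,i=23
  [30] ####. => #  t=0,i=12
  [29] ###.# => .  t=0,i=13
  [28] ###.. => #  t=2,i=1
  [27] ##.## => .  t=2,i=6
  [26] ##.#. => .  t=0,i=14
  [25] ##..# => .  t=2,i=2
  [24] ##... => .  t=1,i=19
  [23] #.### => .  t=0,i=10
  [22] #.##. => .  t=8,i=11
  [21] #.#.# => .  t=3,i=3
  [20] #.#.. => .  t=0,i=3
  [19] #..## => #  t=0,i=17
  [18] #..#. => .  t=0,i=0
  [17] #...# => .  t=3,i=7
  [16] #.... => .  t=0,i=5
  [15] .#### => .  t=0,i=11
  [14] .###. => .  t=0,i=19
  [13] .##.# => #  t=2,i=5
  [12] .##.. => .  t=1,i=18
  [11] .#.## => .  t=0,i=9
  [10] .#.#. => .  t=0,i=2
  [9] .#..# => .  t=0,i=16
  [8] .#... => #  t=0,i=4
  [7] ..### => #  t=0,i=18
  [6] ..##. => .  t=1,i=17
  [5] ..#.# => .  t=0,i=1
  [4] ..#.. => #  t=1,i=4
  [3] ...## => #  t=1,i=16
  [2] ...#. => .  t=0,i=7
  [1] ....# => .  t=0,i=6
  [0] ..... => #  t=1,i=0
  bits 01010000000010000010000110011001 = 1342710169

1342710169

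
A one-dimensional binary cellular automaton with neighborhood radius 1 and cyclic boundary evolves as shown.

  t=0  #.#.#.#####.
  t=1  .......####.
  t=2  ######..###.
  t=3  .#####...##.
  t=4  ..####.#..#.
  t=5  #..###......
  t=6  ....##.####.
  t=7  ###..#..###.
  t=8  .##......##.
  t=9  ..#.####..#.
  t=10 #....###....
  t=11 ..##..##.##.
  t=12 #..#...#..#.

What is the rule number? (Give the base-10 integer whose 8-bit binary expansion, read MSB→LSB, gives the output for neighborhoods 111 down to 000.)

193

  ### -> #   bit 7 = 1  t=0,i=7
  ##. -> #   bit 6 = 1  t=0,i=10
  #.# -> .   bit 5 = 0  t=0,i=1
  #.. -> .   bit 4 = 0  t=1,i=11
  .## -> .   bit 3 = 0  t=0,i=6
  .#. -> .   bit 2 = 0  t=0,i=0
  ..# -> .   bit 1 = 0  t=1,i=6
  ... -> #   bit 0 = 1  t=1,i=0
  bits 11000001 = 193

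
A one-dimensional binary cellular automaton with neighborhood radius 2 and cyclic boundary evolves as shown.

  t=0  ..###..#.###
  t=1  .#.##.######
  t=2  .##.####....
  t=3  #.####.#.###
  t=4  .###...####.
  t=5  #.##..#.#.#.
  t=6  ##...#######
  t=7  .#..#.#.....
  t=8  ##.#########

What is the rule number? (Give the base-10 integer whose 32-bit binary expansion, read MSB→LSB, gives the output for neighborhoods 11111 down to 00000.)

  [31] ##### => .  t=1,i=8
  [30] ####. => .  t=1,i=10
  [29] ###.# => .  t=1,i=11
  [28] ###.. => #  t=0,i=4
  [27] ##.## => #  t=1,i=5
  [26] ##.#. => .  t=1,i=0
  [25] ##..# => .  t=0,i=0
  [24] ##... => .  t=2,i=8
  [23] #.### => #  t=0,i=9
  [22] #.##. => .  t=1,i=3
  [21] #.#.# => #  t=1,i=1
  [20] #.#.. => #  t=7,i=6
  [19] #..## => #  t=0,i=1
  [18] #..#. => #  t=0,i=6
  [17] #...# => .  t=4,i=5
  [16] #.... => #  t=2,i=9
  [15] .#### => #  t=1,i=7
  [14] .###. => #  t=0,i=3
  [13] .##.# => #  t=1,i=4
  [12] .##.. => .  t=5,i=3
  [11] .#.## => #  t=0,i=8
  [10] .#.#. => #  t=5,i=7
  [9] .#..# => .  t=7,i=2
  [8] .#... => #  t=7,i=7
  [7] ..### => .  t=0,i=2
  [6] ..##. => .  t=2,i=1
  [5] ..#.# => #  t=0,i=7
  [4] ..#.. => #  t=7,i=1
  [3] ...## => #  t=2,i=0
  [2] ...#. => #  t=7,i=0
  [1] ....# => #  t=2,i=11
  [0] ..... => #  t=2,i=10
  bits 00011000101111011110110100111111 = 415100223

415100223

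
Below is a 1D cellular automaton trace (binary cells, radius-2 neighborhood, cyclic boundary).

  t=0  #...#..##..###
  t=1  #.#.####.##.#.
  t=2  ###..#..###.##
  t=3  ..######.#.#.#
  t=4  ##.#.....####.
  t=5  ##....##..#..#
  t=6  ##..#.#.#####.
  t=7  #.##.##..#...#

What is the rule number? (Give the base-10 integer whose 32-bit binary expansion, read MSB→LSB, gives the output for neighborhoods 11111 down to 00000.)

  ##### -> .   bit 31 = 0  t=2,i=0
  ####. -> .   bit 30 = 0  t=0,i=13
  ###.# -> .   bit 29 = 0  t=1,i=7
  ###.. -> #   bit 28 = 1  t=0,i=0
  ##.## -> #   bit 27 = 1  t=1,i=8
  ##.#. -> .   bit 26 = 0  t=1,i=11
  ##..# -> #   bit 25 = 1  t=0,i=9
  ##... -> .   bit 24 = 0  t=0,i=1
  #.### -> .   bit 23 = 0  t=1,i=4
  #.##. -> #   bit 22 = 1  t=1,i=9
  #.#.# -> #   bit 21 = 1  t=1,i=0
  #.#.. -> .   bit 20 = 0  t=3,i=13
  #..## -> #   bit 19 = 1  t=0,i=6
  #..#. -> #   bit 18 = 1  t=2,i=4
  #...# -> #   bit 17 = 1  t=0,i=2
  #.... -> .   bit 16 = 0  t=4,i=5
  .#### -> #   bit 15 = 1  t=0,i=12
  .###. -> #   bit 14 = 1  t=2,i=9
  .##.# -> #   bit 13 = 1  t=1,i=10
  .##.. -> .   bit 12 = 0  t=0,i=8
  .#.## -> .   bit 11 = 0  t=1,i=3
  .#.#. -> #   bit 10 = 1  t=1,i=1
  .#..# -> #   bit 9 = 1  t=0,i=5
  .#... -> .   bit 8 = 0  t=4,i=4
  ..### -> .   bit 7 = 0  t=0,i=11
  ..##. -> #   bit 6 = 1  t=0,i=7
  ..#.# -> .   bit 5 = 0  t=6,i=4
  ..#.. -> #   bit 4 = 1  t=0,i=4
  ...## -> .   bit 3 = 0  t=4,i=8
  ...#. -> .   bit 2 = 0  t=0,i=3
  ....# -> #   bit 1 = 1  t=4,i=7
  ..... -> #   bit 0 = 1  t=4,i=6
  bits 00011010011011101110011001010011 = 443475539

443475539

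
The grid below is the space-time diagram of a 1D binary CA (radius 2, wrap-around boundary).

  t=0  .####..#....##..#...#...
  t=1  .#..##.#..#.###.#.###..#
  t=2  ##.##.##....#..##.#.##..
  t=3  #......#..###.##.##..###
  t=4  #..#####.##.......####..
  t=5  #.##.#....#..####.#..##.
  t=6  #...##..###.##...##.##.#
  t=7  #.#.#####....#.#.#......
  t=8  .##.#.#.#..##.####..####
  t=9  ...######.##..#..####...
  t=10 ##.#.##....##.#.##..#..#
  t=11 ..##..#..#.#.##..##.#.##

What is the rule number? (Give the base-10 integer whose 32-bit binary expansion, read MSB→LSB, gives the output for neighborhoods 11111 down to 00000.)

  nb #####: next=#  (t=4,i=5, bit31=1)
  nb ####.: next=.  (t=0,i=3, bit30=0)
  nb ###.#: next=.  (t=1,i=14, bit29=0)
  nb ###..: next=#  (t=0,i=4, bit28=1)
  nb ##.##: next=.  (t=2,i=2, bit27=0)
  nb ##.#.: next=#  (t=1,i=6, bit26=1)
  nb ##..#: next=#  (t=0,i=5, bit25=1)
  nb ##...: next=.  (t=2,i=8, bit24=0)
  nb #.###: next=#  (t=1,i=12, bit23=1)
  nb #.##.: next=.  (t=2,i=3, bit22=0)
  nb #.#.#: next=#  (t=1,i=16, bit21=1)
  nb #.#..: next=#  (t=1,i=1, bit20=1)
  nb #..##: next=#  (t=1,i=3, bit19=1)
  nb #..#.: next=.  (t=0,i=6, bit18=0)
  nb #...#: next=#  (t=0,i=18, bit17=1)
  nb #....: next=.  (t=0,i=9, bit16=0)
  nb .####: next=.  (t=0,i=2, bit15=0)
  nb .###.: next=.  (t=1,i=13, bit14=0)
  nb .##.#: next=.  (t=1,i=5, bit13=0)
  nb .##..: next=#  (t=0,i=13, bit12=1)
  nb .#.##: next=.  (t=1,i=11, bit11=0)
  nb .#.#.: next=#  (t=1,i=0, bit10=1)
  nb .#..#: next=.  (t=1,i=2, bit9=0)
  nb .#...: next=.  (t=0,i=8, bit8=0)
  nb ..###: next=#  (t=0,i=1, bit7=1)
  nb ..##.: next=#  (t=0,i=12, bit6=1)
  nb ..#.#: next=.  (t=1,i=10, bit5=0)
  nb ..#..: next=#  (t=0,i=7, bit4=1)
  nb ...##: next=.  (t=0,i=0, bit3=0)
  nb ...#.: next=#  (t=0,i=19, bit2=1)
  nb ....#: next=#  (t=0,i=10, bit1=1)
  nb .....: next=#  (t=3,i=3, bit0=1)
  bits 10010110101110100001010011010111 = 2528777431

2528777431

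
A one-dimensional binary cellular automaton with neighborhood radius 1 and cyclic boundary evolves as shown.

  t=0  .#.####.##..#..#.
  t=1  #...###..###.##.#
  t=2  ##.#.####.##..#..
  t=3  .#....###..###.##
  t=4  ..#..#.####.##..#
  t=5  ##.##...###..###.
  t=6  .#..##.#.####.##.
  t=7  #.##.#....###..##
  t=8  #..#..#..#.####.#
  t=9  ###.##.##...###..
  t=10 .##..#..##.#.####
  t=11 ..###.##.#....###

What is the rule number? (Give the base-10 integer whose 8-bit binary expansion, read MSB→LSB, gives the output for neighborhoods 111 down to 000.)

  ###|#  b7=1 t=0,i=4
  ##.|#  b6=1 t=0,i=6
  #.#|.  b5=0 t=0,i=2
  #..|#  b4=1 t=0,i=10
  .##|.  b3=0 t=0,i=3
  .#.|.  b2=0 t=0,i=1
  ..#|#  b1=1 t=0,i=0
  ...|.  b0=0 t=1,i=2
  bits 11010010 = 210

210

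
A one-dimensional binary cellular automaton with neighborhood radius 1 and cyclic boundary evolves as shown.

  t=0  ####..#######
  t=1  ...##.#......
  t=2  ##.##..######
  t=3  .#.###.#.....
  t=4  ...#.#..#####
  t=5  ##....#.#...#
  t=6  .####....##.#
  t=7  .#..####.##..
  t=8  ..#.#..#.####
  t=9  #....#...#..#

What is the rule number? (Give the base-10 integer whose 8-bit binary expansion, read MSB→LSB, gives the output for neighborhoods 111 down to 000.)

  [7] ### => .  t=0,i=0
  [6] ##. => #  t=0,i=3
  [5] #.# => .  t=1,i=5
  [4] #.. => #  t=0,i=4
  [3] .## => #  t=0,i=6
  [2] .#. => .  t=1,i=6
  [1] ..# => .  t=0,i=5
  [0] ... => #  t=1,i=0
  bits 01011001 = 89

89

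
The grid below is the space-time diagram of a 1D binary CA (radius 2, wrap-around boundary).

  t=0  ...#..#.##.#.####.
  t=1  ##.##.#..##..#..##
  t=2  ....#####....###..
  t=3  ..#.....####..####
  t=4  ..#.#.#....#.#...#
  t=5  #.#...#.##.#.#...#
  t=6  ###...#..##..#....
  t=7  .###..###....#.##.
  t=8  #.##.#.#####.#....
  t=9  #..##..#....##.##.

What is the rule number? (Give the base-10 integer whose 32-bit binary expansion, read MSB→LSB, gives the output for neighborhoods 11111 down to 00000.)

362373682

  [31] ##### => .  t=2,i=6
  [30] ####. => .  t=0,i=15
  [29] ###.# => .  t=1,i=1
  [28] ###.. => #  t=0,i=16
  [27] ##.## => .  t=1,i=2
  [26] ##.#. => #  t=0,i=10
  [25] ##..# => .  t=1,i=11
  [24] ##... => #  t=0,i=17
  [23] #.### => #  t=0,i=13
  [22] #.##. => .  t=0,i=8
  [21] #.#.# => .  t=0,i=11
  [20] #.#.. => #  t=1,i=6
  [19] #..## => #  t=1,i=8
  [18] #..#. => .  t=0,i=5
  [17] #...# => .  t=4,i=15
  [16] #.... => #  t=0,i=0
  [15] .#### => .  t=0,i=14
  [14] .###. => #  t=2,i=14
  [13] .##.# => #  t=0,i=9
  [12] .##.. => .  t=1,i=10
  [11] .#.## => .  t=0,i=7
  [10] .#.#. => .  t=4,i=3
  [9] .#..# => #  t=0,i=4
  [8] .#... => .  t=3,i=3
  [7] ..### => .  t=1,i=16
  [6] ..##. => .  t=1,i=9
  [5] ..#.# => #  t=0,i=6
  [4] ..#.. => #  t=0,i=3
  [3] ...## => .  t=2,i=3
  [2] ...#. => .  t=0,i=2
  [1] ....# => #  t=0,i=1
  [0] ..... => .  t=2,i=0
  bits 00010101100110010110001000110010 = 362373682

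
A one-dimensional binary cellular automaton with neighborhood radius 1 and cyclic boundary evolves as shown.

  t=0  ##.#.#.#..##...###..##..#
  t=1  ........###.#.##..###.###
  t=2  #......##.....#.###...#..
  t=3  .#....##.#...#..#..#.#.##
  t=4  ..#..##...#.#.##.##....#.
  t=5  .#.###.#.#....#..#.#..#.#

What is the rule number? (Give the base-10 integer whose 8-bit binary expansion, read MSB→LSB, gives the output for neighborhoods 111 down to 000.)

  nb ###: next=.  (t=0,i=0, bit7=0)
  nb ##.: next=.  (t=0,i=1, bit6=0)
  nb #.#: next=.  (t=0,i=2, bit5=0)
  nb #..: next=#  (t=0,i=8, bit4=1)
  nb .##: next=#  (t=0,i=10, bit3=1)
  nb .#.: next=.  (t=0,i=3, bit2=0)
  nb ..#: next=#  (t=0,i=9, bit1=1)
  nb ...: next=.  (t=0,i=13, bit0=0)
  bits 00011010 = 26

26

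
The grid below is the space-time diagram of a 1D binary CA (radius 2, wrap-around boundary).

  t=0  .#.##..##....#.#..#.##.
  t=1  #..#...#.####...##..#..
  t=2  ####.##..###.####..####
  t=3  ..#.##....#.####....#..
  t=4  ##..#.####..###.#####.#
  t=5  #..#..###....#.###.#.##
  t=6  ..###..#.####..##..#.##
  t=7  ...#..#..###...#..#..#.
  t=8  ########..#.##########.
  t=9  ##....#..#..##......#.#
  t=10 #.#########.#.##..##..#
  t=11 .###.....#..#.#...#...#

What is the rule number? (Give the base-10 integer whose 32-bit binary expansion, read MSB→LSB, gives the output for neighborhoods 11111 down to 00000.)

1239925342

  #####|.  b31=0 t=2,i=0
  ####.|#  b30=1 t=1,i=11
  ###.#|.  b29=0 t=2,i=3
  ###..|.  b28=0 t=1,i=12
  ##.##|#  b27=1 t=2,i=4
  ##.#.|.  b26=0 t=5,i=18
  ##..#|.  b25=0 t=0,i=5
  ##...|#  b24=1 t=0,i=9
  #.###|#  b23=1 t=1,i=9
  #.##.|#  b22=1 t=0,i=3
  #.#.#|#  b21=1 t=5,i=19
  #.#..|.  b20=0 t=0,i=15
  #..##|.  b19=0 t=0,i=6
  #..#.|#  b18=1 t=0,i=0
  #...#|#  b17=1 t=1,i=5
  #....|#  b16=1 t=0,i=10
  .####|#  b15=1 t=1,i=10
  .###.|#  b14=1 t=2,i=10
  .##.#|.  b13=0 t=10,i=0
  .##..|.  b12=0 t=0,i=4
  .#.##|.  b11=0 t=0,i=2
  .#.#.|.  b10=0 t=0,i=14
  .#..#|#  b9=1 t=0,i=16
  .#...|.  b8=0 t=1,i=4
  ..###|.  b7=0 t=2,i=9
  ..##.|#  b6=1 t=0,i=7
  ..#.#|.  b5=0 t=0,i=1
  ..#..|#  b4=1 t=1,i=0
  ...##|#  b3=1 t=1,i=15
  ...#.|#  b2=1 t=0,i=12
  ....#|#  b1=1 t=0,i=11
  .....|.  b0=0 t=9,i=16
  bits 01001001111001111100001001011110 = 1239925342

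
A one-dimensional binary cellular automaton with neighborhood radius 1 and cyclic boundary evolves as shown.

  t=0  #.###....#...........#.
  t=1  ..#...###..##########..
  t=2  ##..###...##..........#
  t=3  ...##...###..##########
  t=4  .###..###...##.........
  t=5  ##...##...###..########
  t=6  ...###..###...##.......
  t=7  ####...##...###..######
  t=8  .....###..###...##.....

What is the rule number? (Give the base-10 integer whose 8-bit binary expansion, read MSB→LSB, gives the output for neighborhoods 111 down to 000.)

11

  nb ###: next=.  (t=0,i=3, bit7=0)
  nb ##.: next=.  (t=0,i=4, bit6=0)
  nb #.#: next=.  (t=0,i=1, bit5=0)
  nb #..: next=.  (t=0,i=5, bit4=0)
  nb .##: next=#  (t=0,i=2, bit3=1)
  nb .#.: next=.  (t=0,i=0, bit2=0)
  nb ..#: next=#  (t=0,i=8, bit1=1)
  nb ...: next=#  (t=0,i=6, bit0=1)
  bits 00001011 = 11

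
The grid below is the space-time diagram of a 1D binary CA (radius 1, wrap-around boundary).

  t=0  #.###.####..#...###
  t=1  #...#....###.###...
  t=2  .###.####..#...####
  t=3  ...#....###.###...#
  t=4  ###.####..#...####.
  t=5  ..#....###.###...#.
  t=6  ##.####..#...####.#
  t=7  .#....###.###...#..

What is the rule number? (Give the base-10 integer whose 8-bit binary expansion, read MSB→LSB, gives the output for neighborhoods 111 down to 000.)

  nb ###: next=.  (t=0,i=3, bit7=0)
  nb ##.: next=#  (t=0,i=0, bit6=1)
  nb #.#: next=.  (t=0,i=1, bit5=0)
  nb #..: next=#  (t=0,i=10, bit4=1)
  nb .##: next=.  (t=0,i=2, bit3=0)
  nb .#.: next=.  (t=0,i=12, bit2=0)
  nb ..#: next=#  (t=0,i=11, bit1=1)
  nb ...: next=#  (t=0,i=14, bit0=1)
  bits 01010011 = 83

83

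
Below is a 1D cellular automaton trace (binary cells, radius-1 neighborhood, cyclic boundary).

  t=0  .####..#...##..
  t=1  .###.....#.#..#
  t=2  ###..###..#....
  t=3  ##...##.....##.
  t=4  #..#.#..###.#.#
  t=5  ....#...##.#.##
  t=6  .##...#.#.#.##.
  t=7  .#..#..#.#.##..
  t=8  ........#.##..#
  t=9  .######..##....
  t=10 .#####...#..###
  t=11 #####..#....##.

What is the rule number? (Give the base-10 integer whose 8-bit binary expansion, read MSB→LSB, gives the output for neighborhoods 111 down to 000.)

  ###|#  b7=1 t=0,i=2
  ##.|.  b6=0 t=0,i=4
  #.#|#  b5=1 t=1,i=0
  #..|.  b4=0 t=0,i=5
  .##|#  b3=1 t=0,i=1
  .#.|.  b2=0 t=0,i=7
  ..#|.  b1=0 t=0,i=0
  ...|#  b0=1 t=0,i=9
  bits 10101001 = 169

169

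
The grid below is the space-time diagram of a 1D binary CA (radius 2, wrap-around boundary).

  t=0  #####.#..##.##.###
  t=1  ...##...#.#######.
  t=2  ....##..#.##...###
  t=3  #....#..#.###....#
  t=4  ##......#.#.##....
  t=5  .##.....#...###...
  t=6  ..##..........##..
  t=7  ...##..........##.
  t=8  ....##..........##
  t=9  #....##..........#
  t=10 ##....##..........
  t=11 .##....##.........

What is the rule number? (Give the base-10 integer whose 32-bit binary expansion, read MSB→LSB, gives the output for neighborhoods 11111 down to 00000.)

  nb #####: next=.  (t=0,i=0, bit31=0)
  nb ####.: next=#  (t=0,i=3, bit30=1)
  nb ###.#: next=#  (t=0,i=4, bit29=1)
  nb ###..: next=#  (t=1,i=16, bit28=1)
  nb ##.##: next=#  (t=0,i=11, bit27=1)
  nb ##.#.: next=.  (t=0,i=5, bit26=0)
  nb ##..#: next=.  (t=2,i=6, bit25=0)
  nb ##...: next=#  (t=1,i=5, bit24=1)
  nb #.###: next=#  (t=0,i=15, bit23=1)
  nb #.##.: next=#  (t=0,i=12, bit22=1)
  nb #.#.#: next=.  (t=4,i=10, bit21=0)
  nb #.#..: next=.  (t=0,i=6, bit20=0)
  nb #..##: next=#  (t=0,i=8, bit19=1)
  nb #..#.: next=.  (t=2,i=7, bit18=0)
  nb #...#: next=.  (t=1,i=6, bit17=0)
  nb #....: next=.  (t=1,i=0, bit16=0)
  nb .####: next=#  (t=0,i=16, bit15=1)
  nb .###.: next=.  (t=2,i=16, bit14=0)
  nb .##.#: next=#  (t=0,i=10, bit13=1)
  nb .##..: next=#  (t=1,i=4, bit12=1)
  nb .#.##: next=.  (t=1,i=9, bit11=0)
  nb .#.#.: next=.  (t=4,i=9, bit10=0)
  nb .#..#: next=.  (t=0,i=7, bit9=0)
  nb .#...: next=.  (t=5,i=9, bit8=0)
  nb ..###: next=.  (t=2,i=15, bit7=0)
  nb ..##.: next=.  (t=0,i=9, bit6=0)
  nb ..#.#: next=#  (t=1,i=8, bit5=1)
  nb ..#..: next=.  (t=3,i=5, bit4=0)
  nb ...##: next=.  (t=1,i=2, bit3=0)
  nb ...#.: next=.  (t=1,i=7, bit2=0)
  nb ....#: next=.  (t=1,i=1, bit1=0)
  nb .....: next=.  (t=4,i=4, bit0=0)
  bits 01111001110010001011000000100000 = 2043195424

2043195424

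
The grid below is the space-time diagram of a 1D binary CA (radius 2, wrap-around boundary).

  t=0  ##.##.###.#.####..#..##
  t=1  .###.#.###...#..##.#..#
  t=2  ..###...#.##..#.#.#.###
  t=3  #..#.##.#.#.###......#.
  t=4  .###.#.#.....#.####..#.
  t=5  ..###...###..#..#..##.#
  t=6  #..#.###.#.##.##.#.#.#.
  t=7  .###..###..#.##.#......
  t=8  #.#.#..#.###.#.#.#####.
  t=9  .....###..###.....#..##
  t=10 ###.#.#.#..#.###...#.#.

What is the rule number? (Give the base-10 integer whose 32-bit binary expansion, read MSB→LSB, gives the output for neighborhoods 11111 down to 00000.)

  ##### -> .   bit 31 = 0  t=8,i=19
  ####. -> .   bit 30 = 0  t=0,i=0
  ###.# -> #   bit 29 = 1  t=0,i=1
  ###.. -> .   bit 28 = 0  t=0,i=15
  ##.## -> #   bit 27 = 1  t=0,i=2
  ##.#. -> #   bit 26 = 1  t=0,i=9
  ##..# -> #   bit 25 = 1  t=0,i=16
  ##... -> #   bit 24 = 1  t=1,i=10
  #.### -> .   bit 23 = 0  t=0,i=6
  #.##. -> #   bit 22 = 1  t=0,i=3
  #.#.# -> .   bit 21 = 0  t=0,i=10
  #.#.. -> .   bit 20 = 0  t=1,i=19
  #..## -> .   bit 19 = 0  t=0,i=20
  #..#. -> #   bit 18 = 1  t=0,i=17
  #...# -> #   bit 17 = 1  t=1,i=11
  #.... -> #   bit 16 = 1  t=3,i=16
  .#### -> #   bit 15 = 1  t=0,i=13
  .###. -> #   bit 14 = 1  t=0,i=7
  .##.# -> .   bit 13 = 0  t=0,i=4
  .##.. -> .   bit 12 = 0  t=2,i=11
  .#.## -> .   bit 11 = 0  t=0,i=11
  .#.#. -> .   bit 10 = 0  t=2,i=15
  .#..# -> #   bit 9 = 1  t=0,i=19
  .#... -> #   bit 8 = 1  t=4,i=8
  ..### -> .   bit 7 = 0  t=0,i=21
  ..##. -> #   bit 6 = 1  t=1,i=16
  ..#.# -> #   bit 5 = 1  t=1,i=22
  ..#.. -> .   bit 4 = 0  t=0,i=18
  ...## -> #   bit 3 = 1  t=5,i=7
  ...#. -> .   bit 2 = 0  t=1,i=12
  ....# -> .   bit 1 = 0  t=3,i=19
  ..... -> #   bit 0 = 1  t=3,i=17
  bits 00101111010001111100001101101001 = 793232233

793232233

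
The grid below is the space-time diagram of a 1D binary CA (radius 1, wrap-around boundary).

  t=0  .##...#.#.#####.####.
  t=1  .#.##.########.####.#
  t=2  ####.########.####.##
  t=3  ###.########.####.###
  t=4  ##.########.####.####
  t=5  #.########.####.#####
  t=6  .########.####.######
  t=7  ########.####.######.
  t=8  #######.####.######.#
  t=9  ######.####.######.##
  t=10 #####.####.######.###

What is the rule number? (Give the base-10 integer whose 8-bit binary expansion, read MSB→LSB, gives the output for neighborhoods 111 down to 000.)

  nb ###: next=#  (t=0,i=11, bit7=1)
  nb ##.: next=.  (t=0,i=2, bit6=0)
  nb #.#: next=#  (t=0,i=7, bit5=1)
  nb #..: next=#  (t=0,i=3, bit4=1)
  nb .##: next=#  (t=0,i=1, bit3=1)
  nb .#.: next=#  (t=0,i=6, bit2=1)
  nb ..#: next=.  (t=0,i=0, bit1=0)
  nb ...: next=#  (t=0,i=4, bit0=1)
  bits 10111101 = 189

189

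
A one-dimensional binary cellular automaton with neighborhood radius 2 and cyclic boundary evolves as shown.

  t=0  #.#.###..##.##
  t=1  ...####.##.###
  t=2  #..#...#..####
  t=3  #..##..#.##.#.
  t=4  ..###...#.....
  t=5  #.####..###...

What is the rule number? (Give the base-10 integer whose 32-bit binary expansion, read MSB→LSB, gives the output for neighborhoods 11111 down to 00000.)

  nb #####: next=#  (t=2,i=12, bit31=1)
  nb ####.: next=.  (t=1,i=5, bit30=0)
  nb ###.#: next=.  (t=0,i=0, bit29=0)
  nb ###..: next=#  (t=0,i=6, bit28=1)
  nb ##.##: next=#  (t=0,i=11, bit27=1)
  nb ##.#.: next=.  (t=0,i=1, bit26=0)
  nb ##..#: next=.  (t=0,i=7, bit25=0)
  nb ##...: next=#  (t=1,i=0, bit24=1)
  nb #.###: next=#  (t=0,i=4, bit23=1)
  nb #.##.: next=.  (t=1,i=8, bit22=0)
  nb #.#.#: next=.  (t=0,i=2, bit21=0)
  nb #.#..: next=.  (t=3,i=0, bit20=0)
  nb #..##: next=#  (t=0,i=8, bit19=1)
  nb #..#.: next=.  (t=2,i=2, bit18=0)
  nb #...#: next=.  (t=1,i=1, bit17=0)
  nb #....: next=#  (t=4,i=10, bit16=1)
  nb .####: next=.  (t=1,i=4, bit15=0)
  nb .###.: next=#  (t=0,i=5, bit14=1)
  nb .##.#: next=.  (t=0,i=10, bit13=0)
  nb .##..: next=#  (t=3,i=4, bit12=1)
  nb .#.##: next=#  (t=0,i=3, bit11=1)
  nb .#.#.: next=.  (t=3,i=13, bit10=0)
  nb .#..#: next=.  (t=2,i=8, bit9=0)
  nb .#...: next=#  (t=2,i=4, bit8=1)
  nb ..###: next=#  (t=1,i=3, bit7=1)
  nb ..##.: next=#  (t=0,i=9, bit6=1)
  nb ..#.#: next=.  (t=3,i=7, bit5=0)
  nb ..#..: next=#  (t=2,i=3, bit4=1)
  nb ...##: next=.  (t=1,i=2, bit3=0)
  nb ...#.: next=.  (t=2,i=6, bit2=0)
  nb ....#: next=#  (t=4,i=0, bit1=1)
  nb .....: next=.  (t=4,i=11, bit0=0)
  bits 10011001100010010101100111010010 = 2575915474

2575915474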